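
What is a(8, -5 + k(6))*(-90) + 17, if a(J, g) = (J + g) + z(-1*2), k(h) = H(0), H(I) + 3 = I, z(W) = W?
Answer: 197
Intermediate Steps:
H(I) = -3 + I
k(h) = -3 (k(h) = -3 + 0 = -3)
a(J, g) = -2 + J + g (a(J, g) = (J + g) - 1*2 = (J + g) - 2 = -2 + J + g)
a(8, -5 + k(6))*(-90) + 17 = (-2 + 8 + (-5 - 3))*(-90) + 17 = (-2 + 8 - 8)*(-90) + 17 = -2*(-90) + 17 = 180 + 17 = 197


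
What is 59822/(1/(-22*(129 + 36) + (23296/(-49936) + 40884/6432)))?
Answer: -181338860784039/836428 ≈ -2.1680e+8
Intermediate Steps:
59822/(1/(-22*(129 + 36) + (23296/(-49936) + 40884/6432))) = 59822/(1/(-22*165 + (23296*(-1/49936) + 40884*(1/6432)))) = 59822/(1/(-3630 + (-1456/3121 + 3407/536))) = 59822/(1/(-3630 + 9852831/1672856)) = 59822/(1/(-6062614449/1672856)) = 59822/(-1672856/6062614449) = 59822*(-6062614449/1672856) = -181338860784039/836428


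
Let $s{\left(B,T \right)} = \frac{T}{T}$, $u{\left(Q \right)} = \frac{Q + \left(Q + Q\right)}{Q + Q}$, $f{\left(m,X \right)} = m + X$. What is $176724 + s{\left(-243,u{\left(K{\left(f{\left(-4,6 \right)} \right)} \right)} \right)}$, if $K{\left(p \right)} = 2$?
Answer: $176725$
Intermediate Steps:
$f{\left(m,X \right)} = X + m$
$u{\left(Q \right)} = \frac{3}{2}$ ($u{\left(Q \right)} = \frac{Q + 2 Q}{2 Q} = 3 Q \frac{1}{2 Q} = \frac{3}{2}$)
$s{\left(B,T \right)} = 1$
$176724 + s{\left(-243,u{\left(K{\left(f{\left(-4,6 \right)} \right)} \right)} \right)} = 176724 + 1 = 176725$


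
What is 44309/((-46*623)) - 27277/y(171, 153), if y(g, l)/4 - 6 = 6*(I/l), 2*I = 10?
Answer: -19961462071/18111856 ≈ -1102.1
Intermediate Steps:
I = 5 (I = (1/2)*10 = 5)
y(g, l) = 24 + 120/l (y(g, l) = 24 + 4*(6*(5/l)) = 24 + 4*(30/l) = 24 + 120/l)
44309/((-46*623)) - 27277/y(171, 153) = 44309/((-46*623)) - 27277/(24 + 120/153) = 44309/(-28658) - 27277/(24 + 120*(1/153)) = 44309*(-1/28658) - 27277/(24 + 40/51) = -44309/28658 - 27277/1264/51 = -44309/28658 - 27277*51/1264 = -44309/28658 - 1391127/1264 = -19961462071/18111856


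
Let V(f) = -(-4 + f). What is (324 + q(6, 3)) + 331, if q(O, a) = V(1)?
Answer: 658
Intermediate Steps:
V(f) = 4 - f
q(O, a) = 3 (q(O, a) = 4 - 1*1 = 4 - 1 = 3)
(324 + q(6, 3)) + 331 = (324 + 3) + 331 = 327 + 331 = 658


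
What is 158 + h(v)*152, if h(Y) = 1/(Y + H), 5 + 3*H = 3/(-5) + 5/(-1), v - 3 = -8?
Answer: 2243/16 ≈ 140.19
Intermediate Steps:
v = -5 (v = 3 - 8 = -5)
H = -53/15 (H = -5/3 + (3/(-5) + 5/(-1))/3 = -5/3 + (3*(-⅕) + 5*(-1))/3 = -5/3 + (-⅗ - 5)/3 = -5/3 + (⅓)*(-28/5) = -5/3 - 28/15 = -53/15 ≈ -3.5333)
h(Y) = 1/(-53/15 + Y) (h(Y) = 1/(Y - 53/15) = 1/(-53/15 + Y))
158 + h(v)*152 = 158 + (15/(-53 + 15*(-5)))*152 = 158 + (15/(-53 - 75))*152 = 158 + (15/(-128))*152 = 158 + (15*(-1/128))*152 = 158 - 15/128*152 = 158 - 285/16 = 2243/16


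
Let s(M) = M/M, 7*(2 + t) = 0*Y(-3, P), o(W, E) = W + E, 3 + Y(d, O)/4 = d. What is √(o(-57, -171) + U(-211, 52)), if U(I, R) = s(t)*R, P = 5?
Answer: 4*I*√11 ≈ 13.266*I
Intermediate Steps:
Y(d, O) = -12 + 4*d
o(W, E) = E + W
t = -2 (t = -2 + (0*(-12 + 4*(-3)))/7 = -2 + (0*(-12 - 12))/7 = -2 + (0*(-24))/7 = -2 + (⅐)*0 = -2 + 0 = -2)
s(M) = 1
U(I, R) = R (U(I, R) = 1*R = R)
√(o(-57, -171) + U(-211, 52)) = √((-171 - 57) + 52) = √(-228 + 52) = √(-176) = 4*I*√11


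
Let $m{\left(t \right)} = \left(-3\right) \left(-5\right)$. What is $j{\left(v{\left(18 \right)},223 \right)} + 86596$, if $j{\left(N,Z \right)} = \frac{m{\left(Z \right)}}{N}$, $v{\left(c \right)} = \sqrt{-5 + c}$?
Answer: $86596 + \frac{15 \sqrt{13}}{13} \approx 86600.0$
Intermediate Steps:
$m{\left(t \right)} = 15$
$j{\left(N,Z \right)} = \frac{15}{N}$
$j{\left(v{\left(18 \right)},223 \right)} + 86596 = \frac{15}{\sqrt{-5 + 18}} + 86596 = \frac{15}{\sqrt{13}} + 86596 = 15 \frac{\sqrt{13}}{13} + 86596 = \frac{15 \sqrt{13}}{13} + 86596 = 86596 + \frac{15 \sqrt{13}}{13}$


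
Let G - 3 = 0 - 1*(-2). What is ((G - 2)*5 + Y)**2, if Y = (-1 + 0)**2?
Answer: 256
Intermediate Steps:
G = 5 (G = 3 + (0 - 1*(-2)) = 3 + (0 + 2) = 3 + 2 = 5)
Y = 1 (Y = (-1)**2 = 1)
((G - 2)*5 + Y)**2 = ((5 - 2)*5 + 1)**2 = (3*5 + 1)**2 = (15 + 1)**2 = 16**2 = 256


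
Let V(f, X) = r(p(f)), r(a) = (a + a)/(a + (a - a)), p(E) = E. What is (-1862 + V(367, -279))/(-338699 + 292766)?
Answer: 620/15311 ≈ 0.040494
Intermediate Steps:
r(a) = 2 (r(a) = (2*a)/(a + 0) = (2*a)/a = 2)
V(f, X) = 2
(-1862 + V(367, -279))/(-338699 + 292766) = (-1862 + 2)/(-338699 + 292766) = -1860/(-45933) = -1860*(-1/45933) = 620/15311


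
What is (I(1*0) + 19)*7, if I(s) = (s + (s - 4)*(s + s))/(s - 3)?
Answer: 133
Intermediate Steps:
I(s) = (s + 2*s*(-4 + s))/(-3 + s) (I(s) = (s + (-4 + s)*(2*s))/(-3 + s) = (s + 2*s*(-4 + s))/(-3 + s))
(I(1*0) + 19)*7 = ((1*0)*(-7 + 2*(1*0))/(-3 + 1*0) + 19)*7 = (0*(-7 + 2*0)/(-3 + 0) + 19)*7 = (0*(-7 + 0)/(-3) + 19)*7 = (0*(-⅓)*(-7) + 19)*7 = (0 + 19)*7 = 19*7 = 133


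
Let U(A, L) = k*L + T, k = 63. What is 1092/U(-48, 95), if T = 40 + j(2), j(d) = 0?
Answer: 1092/6025 ≈ 0.18124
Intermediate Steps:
T = 40 (T = 40 + 0 = 40)
U(A, L) = 40 + 63*L (U(A, L) = 63*L + 40 = 40 + 63*L)
1092/U(-48, 95) = 1092/(40 + 63*95) = 1092/(40 + 5985) = 1092/6025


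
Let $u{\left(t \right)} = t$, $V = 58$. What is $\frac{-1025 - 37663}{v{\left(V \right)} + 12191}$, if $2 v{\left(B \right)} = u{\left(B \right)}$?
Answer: $- \frac{744}{235} \approx -3.166$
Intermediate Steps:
$v{\left(B \right)} = \frac{B}{2}$
$\frac{-1025 - 37663}{v{\left(V \right)} + 12191} = \frac{-1025 - 37663}{\frac{1}{2} \cdot 58 + 12191} = - \frac{38688}{29 + 12191} = - \frac{38688}{12220} = \left(-38688\right) \frac{1}{12220} = - \frac{744}{235}$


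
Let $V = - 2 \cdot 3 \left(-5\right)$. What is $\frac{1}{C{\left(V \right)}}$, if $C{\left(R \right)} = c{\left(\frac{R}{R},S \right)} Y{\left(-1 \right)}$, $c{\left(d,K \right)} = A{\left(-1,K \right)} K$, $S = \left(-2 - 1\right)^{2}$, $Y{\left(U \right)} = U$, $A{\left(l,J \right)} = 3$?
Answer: $- \frac{1}{27} \approx -0.037037$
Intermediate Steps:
$V = 30$ ($V = \left(-2\right) \left(-15\right) = 30$)
$S = 9$ ($S = \left(-3\right)^{2} = 9$)
$c{\left(d,K \right)} = 3 K$
$C{\left(R \right)} = -27$ ($C{\left(R \right)} = 3 \cdot 9 \left(-1\right) = 27 \left(-1\right) = -27$)
$\frac{1}{C{\left(V \right)}} = \frac{1}{-27} = - \frac{1}{27}$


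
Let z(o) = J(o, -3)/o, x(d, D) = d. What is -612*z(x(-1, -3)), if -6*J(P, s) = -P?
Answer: -102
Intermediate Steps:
J(P, s) = P/6 (J(P, s) = -(-1)*P/6 = P/6)
z(o) = 1/6 (z(o) = (o/6)/o = 1/6)
-612*z(x(-1, -3)) = -612*1/6 = -102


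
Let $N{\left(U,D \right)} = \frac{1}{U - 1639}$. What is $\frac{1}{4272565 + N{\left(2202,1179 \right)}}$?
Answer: $\frac{563}{2405454096} \approx 2.3405 \cdot 10^{-7}$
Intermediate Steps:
$N{\left(U,D \right)} = \frac{1}{-1639 + U}$ ($N{\left(U,D \right)} = \frac{1}{U - 1639} = \frac{1}{-1639 + U}$)
$\frac{1}{4272565 + N{\left(2202,1179 \right)}} = \frac{1}{4272565 + \frac{1}{-1639 + 2202}} = \frac{1}{4272565 + \frac{1}{563}} = \frac{1}{\frac{2405454096}{563}} = \frac{563}{2405454096}$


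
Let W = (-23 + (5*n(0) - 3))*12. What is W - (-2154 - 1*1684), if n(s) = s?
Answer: 3526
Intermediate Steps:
W = -312 (W = (-23 + (5*0 - 3))*12 = (-23 + (0 - 3))*12 = (-23 - 3)*12 = -26*12 = -312)
W - (-2154 - 1*1684) = -312 - (-2154 - 1*1684) = -312 - (-2154 - 1684) = -312 - 1*(-3838) = -312 + 3838 = 3526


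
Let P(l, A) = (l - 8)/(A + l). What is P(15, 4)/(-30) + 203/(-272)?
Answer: -58807/77520 ≈ -0.75860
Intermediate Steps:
P(l, A) = (-8 + l)/(A + l)
P(15, 4)/(-30) + 203/(-272) = ((-8 + 15)/(4 + 15))/(-30) + 203/(-272) = (7/19)*(-1/30) + 203*(-1/272) = ((1/19)*7)*(-1/30) - 203/272 = (7/19)*(-1/30) - 203/272 = -7/570 - 203/272 = -58807/77520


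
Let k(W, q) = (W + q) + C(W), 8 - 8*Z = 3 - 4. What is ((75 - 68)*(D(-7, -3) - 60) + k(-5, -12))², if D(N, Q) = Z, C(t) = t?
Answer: 12061729/64 ≈ 1.8846e+5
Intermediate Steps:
Z = 9/8 (Z = 1 - (3 - 4)/8 = 1 - ⅛*(-1) = 1 + ⅛ = 9/8 ≈ 1.1250)
D(N, Q) = 9/8
k(W, q) = q + 2*W (k(W, q) = (W + q) + W = q + 2*W)
((75 - 68)*(D(-7, -3) - 60) + k(-5, -12))² = ((75 - 68)*(9/8 - 60) + (-12 + 2*(-5)))² = (7*(-471/8) + (-12 - 10))² = (-3297/8 - 22)² = (-3473/8)² = 12061729/64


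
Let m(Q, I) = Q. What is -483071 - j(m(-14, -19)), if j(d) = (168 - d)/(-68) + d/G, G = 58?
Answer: -476305129/986 ≈ -4.8307e+5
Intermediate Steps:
j(d) = -42/17 + 63*d/1972 (j(d) = (168 - d)/(-68) + d/58 = (168 - d)*(-1/68) + d*(1/58) = (-42/17 + d/68) + d/58 = -42/17 + 63*d/1972)
-483071 - j(m(-14, -19)) = -483071 - (-42/17 + (63/1972)*(-14)) = -483071 - (-42/17 - 441/986) = -483071 - 1*(-2877/986) = -483071 + 2877/986 = -476305129/986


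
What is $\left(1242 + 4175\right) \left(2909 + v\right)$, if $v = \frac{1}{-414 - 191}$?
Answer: $\frac{9533616648}{605} \approx 1.5758 \cdot 10^{7}$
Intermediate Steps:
$v = - \frac{1}{605}$ ($v = \frac{1}{-605} = - \frac{1}{605} \approx -0.0016529$)
$\left(1242 + 4175\right) \left(2909 + v\right) = \left(1242 + 4175\right) \left(2909 - \frac{1}{605}\right) = 5417 \cdot \frac{1759944}{605} = \frac{9533616648}{605}$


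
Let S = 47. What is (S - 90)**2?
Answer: 1849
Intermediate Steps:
(S - 90)**2 = (47 - 90)**2 = (-43)**2 = 1849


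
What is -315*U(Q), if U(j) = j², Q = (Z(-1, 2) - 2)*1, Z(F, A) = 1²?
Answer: -315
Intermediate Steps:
Z(F, A) = 1
Q = -1 (Q = (1 - 2)*1 = -1*1 = -1)
-315*U(Q) = -315*(-1)² = -315*1 = -315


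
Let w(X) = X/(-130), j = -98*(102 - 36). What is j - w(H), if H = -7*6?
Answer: -420441/65 ≈ -6468.3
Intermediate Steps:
j = -6468 (j = -98*66 = -6468)
H = -42
w(X) = -X/130 (w(X) = X*(-1/130) = -X/130)
j - w(H) = -6468 - (-1)*(-42)/130 = -6468 - 1*21/65 = -6468 - 21/65 = -420441/65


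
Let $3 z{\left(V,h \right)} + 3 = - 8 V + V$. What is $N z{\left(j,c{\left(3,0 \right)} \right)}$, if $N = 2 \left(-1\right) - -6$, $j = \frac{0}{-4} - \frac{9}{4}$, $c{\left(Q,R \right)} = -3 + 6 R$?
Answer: $17$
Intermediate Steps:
$j = - \frac{9}{4}$ ($j = 0 \left(- \frac{1}{4}\right) - \frac{9}{4} = 0 - \frac{9}{4} = - \frac{9}{4} \approx -2.25$)
$z{\left(V,h \right)} = -1 - \frac{7 V}{3}$ ($z{\left(V,h \right)} = -1 + \frac{- 8 V + V}{3} = -1 + \frac{\left(-7\right) V}{3} = -1 - \frac{7 V}{3}$)
$N = 4$ ($N = -2 + 6 = 4$)
$N z{\left(j,c{\left(3,0 \right)} \right)} = 4 \left(-1 - - \frac{21}{4}\right) = 4 \left(-1 + \frac{21}{4}\right) = 4 \cdot \frac{17}{4} = 17$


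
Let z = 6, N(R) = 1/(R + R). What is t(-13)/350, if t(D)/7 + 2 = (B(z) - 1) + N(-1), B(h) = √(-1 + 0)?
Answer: -7/100 + I/50 ≈ -0.07 + 0.02*I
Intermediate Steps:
N(R) = 1/(2*R)
B(h) = I (B(h) = √(-1) = I)
t(D) = -49/2 + 7*I (t(D) = -14 + 7*((I - 1) + (½)/(-1)) = -14 + 7*((-1 + I) + (½)*(-1)) = -14 + 7*((-1 + I) - ½) = -14 + 7*(-3/2 + I) = -14 + (-21/2 + 7*I) = -49/2 + 7*I)
t(-13)/350 = (-49/2 + 7*I)/350 = (-49/2 + 7*I)*(1/350) = -7/100 + I/50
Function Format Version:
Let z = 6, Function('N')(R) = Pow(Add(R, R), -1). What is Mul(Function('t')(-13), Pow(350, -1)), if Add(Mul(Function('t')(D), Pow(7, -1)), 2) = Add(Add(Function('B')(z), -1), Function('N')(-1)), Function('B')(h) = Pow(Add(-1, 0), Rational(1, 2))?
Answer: Add(Rational(-7, 100), Mul(Rational(1, 50), I)) ≈ Add(-0.070000, Mul(0.020000, I))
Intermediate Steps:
Function('N')(R) = Mul(Rational(1, 2), Pow(R, -1)) (Function('N')(R) = Pow(Mul(2, R), -1) = Mul(Rational(1, 2), Pow(R, -1)))
Function('B')(h) = I (Function('B')(h) = Pow(-1, Rational(1, 2)) = I)
Function('t')(D) = Add(Rational(-49, 2), Mul(7, I)) (Function('t')(D) = Add(-14, Mul(7, Add(Add(I, -1), Mul(Rational(1, 2), Pow(-1, -1))))) = Add(-14, Mul(7, Add(Add(-1, I), Mul(Rational(1, 2), -1)))) = Add(-14, Mul(7, Add(Add(-1, I), Rational(-1, 2)))) = Add(-14, Mul(7, Add(Rational(-3, 2), I))) = Add(-14, Add(Rational(-21, 2), Mul(7, I))) = Add(Rational(-49, 2), Mul(7, I)))
Mul(Function('t')(-13), Pow(350, -1)) = Mul(Add(Rational(-49, 2), Mul(7, I)), Pow(350, -1)) = Mul(Add(Rational(-49, 2), Mul(7, I)), Rational(1, 350)) = Add(Rational(-7, 100), Mul(Rational(1, 50), I))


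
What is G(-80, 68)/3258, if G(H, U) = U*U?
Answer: 2312/1629 ≈ 1.4193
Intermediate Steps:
G(H, U) = U²
G(-80, 68)/3258 = 68²/3258 = 4624*(1/3258) = 2312/1629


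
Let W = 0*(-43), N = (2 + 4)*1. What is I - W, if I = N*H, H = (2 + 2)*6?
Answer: 144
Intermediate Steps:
N = 6 (N = 6*1 = 6)
W = 0
H = 24 (H = 4*6 = 24)
I = 144 (I = 6*24 = 144)
I - W = 144 - 1*0 = 144 + 0 = 144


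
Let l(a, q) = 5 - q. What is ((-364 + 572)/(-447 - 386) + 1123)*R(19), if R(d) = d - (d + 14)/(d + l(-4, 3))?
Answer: 114100622/5831 ≈ 19568.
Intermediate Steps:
R(d) = d - (14 + d)/(2 + d) (R(d) = d - (d + 14)/(d + (5 - 1*3)) = d - (14 + d)/(d + (5 - 3)) = d - (14 + d)/(d + 2) = d - (14 + d)/(2 + d))
((-364 + 572)/(-447 - 386) + 1123)*R(19) = ((-364 + 572)/(-447 - 386) + 1123)*((-14 + 19 + 19**2)/(2 + 19)) = (208/(-833) + 1123)*((-14 + 19 + 361)/21) = (208*(-1/833) + 1123)*((1/21)*366) = (-208/833 + 1123)*(122/7) = (935251/833)*(122/7) = 114100622/5831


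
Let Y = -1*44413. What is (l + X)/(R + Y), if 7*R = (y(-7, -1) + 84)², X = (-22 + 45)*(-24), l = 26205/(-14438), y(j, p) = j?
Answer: 2665327/209668636 ≈ 0.012712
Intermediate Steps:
l = -26205/14438 (l = 26205*(-1/14438) = -26205/14438 ≈ -1.8150)
Y = -44413
X = -552 (X = 23*(-24) = -552)
R = 847 (R = (-7 + 84)²/7 = (⅐)*77² = (⅐)*5929 = 847)
(l + X)/(R + Y) = (-26205/14438 - 552)/(847 - 44413) = -7995981/14438/(-43566) = -7995981/14438*(-1/43566) = 2665327/209668636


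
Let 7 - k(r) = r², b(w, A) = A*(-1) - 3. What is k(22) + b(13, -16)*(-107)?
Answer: -1868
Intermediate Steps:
b(w, A) = -3 - A (b(w, A) = -A - 3 = -3 - A)
k(r) = 7 - r²
k(22) + b(13, -16)*(-107) = (7 - 1*22²) + (-3 - 1*(-16))*(-107) = (7 - 1*484) + (-3 + 16)*(-107) = (7 - 484) + 13*(-107) = -477 - 1391 = -1868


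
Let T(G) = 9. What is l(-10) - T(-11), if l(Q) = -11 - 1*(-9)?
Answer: -11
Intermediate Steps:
l(Q) = -2 (l(Q) = -11 + 9 = -2)
l(-10) - T(-11) = -2 - 1*9 = -2 - 9 = -11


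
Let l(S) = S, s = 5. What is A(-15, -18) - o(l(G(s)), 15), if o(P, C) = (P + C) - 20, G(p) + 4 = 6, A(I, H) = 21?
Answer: 24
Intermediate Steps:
G(p) = 2 (G(p) = -4 + 6 = 2)
o(P, C) = -20 + C + P (o(P, C) = (C + P) - 20 = -20 + C + P)
A(-15, -18) - o(l(G(s)), 15) = 21 - (-20 + 15 + 2) = 21 - 1*(-3) = 21 + 3 = 24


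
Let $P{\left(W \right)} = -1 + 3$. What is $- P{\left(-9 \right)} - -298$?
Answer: $296$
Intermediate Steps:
$P{\left(W \right)} = 2$
$- P{\left(-9 \right)} - -298 = \left(-1\right) 2 - -298 = -2 + 298 = 296$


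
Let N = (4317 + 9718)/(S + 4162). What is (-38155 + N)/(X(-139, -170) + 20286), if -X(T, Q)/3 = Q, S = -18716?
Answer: -555321905/302664984 ≈ -1.8348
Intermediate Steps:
X(T, Q) = -3*Q
N = -14035/14554 (N = (4317 + 9718)/(-18716 + 4162) = 14035/(-14554) = 14035*(-1/14554) = -14035/14554 ≈ -0.96434)
(-38155 + N)/(X(-139, -170) + 20286) = (-38155 - 14035/14554)/(-3*(-170) + 20286) = -555321905/(14554*(510 + 20286)) = -555321905/14554/20796 = -555321905/14554*1/20796 = -555321905/302664984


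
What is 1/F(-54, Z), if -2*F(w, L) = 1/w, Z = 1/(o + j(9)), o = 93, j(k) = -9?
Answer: 108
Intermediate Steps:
Z = 1/84 (Z = 1/(93 - 9) = 1/84 ≈ 0.011905)
F(w, L) = -1/(2*w)
1/F(-54, Z) = 1/(-½/(-54)) = 1/(-½*(-1/54)) = 1/(1/108) = 108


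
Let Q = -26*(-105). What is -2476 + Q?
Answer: 254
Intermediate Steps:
Q = 2730
-2476 + Q = -2476 + 2730 = 254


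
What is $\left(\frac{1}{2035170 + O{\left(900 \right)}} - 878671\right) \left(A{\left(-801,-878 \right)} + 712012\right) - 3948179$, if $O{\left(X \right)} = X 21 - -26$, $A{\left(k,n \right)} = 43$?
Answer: $- \frac{1285178083568424009}{2054096} \approx -6.2567 \cdot 10^{11}$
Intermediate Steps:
$O{\left(X \right)} = 26 + 21 X$ ($O{\left(X \right)} = 21 X + 26 = 26 + 21 X$)
$\left(\frac{1}{2035170 + O{\left(900 \right)}} - 878671\right) \left(A{\left(-801,-878 \right)} + 712012\right) - 3948179 = \left(\frac{1}{2035170 + \left(26 + 21 \cdot 900\right)} - 878671\right) \left(43 + 712012\right) - 3948179 = \left(\frac{1}{2035170 + \left(26 + 18900\right)} - 878671\right) 712055 - 3948179 = \left(\frac{1}{2035170 + 18926} - 878671\right) 712055 - 3948179 = \left(\frac{1}{2054096} - 878671\right) 712055 - 3948179 = \left(- \frac{1804874586415}{2054096}\right) 712055 - 3948179 = - \frac{1285169973629732825}{2054096} - 3948179 = - \frac{1285178083568424009}{2054096}$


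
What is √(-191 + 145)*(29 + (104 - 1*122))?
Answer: 11*I*√46 ≈ 74.606*I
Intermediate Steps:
√(-191 + 145)*(29 + (104 - 1*122)) = √(-46)*(29 + (104 - 122)) = (I*√46)*(29 - 18) = (I*√46)*11 = 11*I*√46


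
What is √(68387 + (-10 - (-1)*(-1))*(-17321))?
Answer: √258918 ≈ 508.84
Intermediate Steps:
√(68387 + (-10 - (-1)*(-1))*(-17321)) = √(68387 + (-10 - 1*1)*(-17321)) = √(68387 + (-10 - 1)*(-17321)) = √(68387 - 11*(-17321)) = √(68387 + 190531) = √258918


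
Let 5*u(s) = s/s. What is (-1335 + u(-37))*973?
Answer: -6493802/5 ≈ -1.2988e+6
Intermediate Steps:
u(s) = 1/5 (u(s) = (s/s)/5 = (1/5)*1 = 1/5)
(-1335 + u(-37))*973 = (-1335 + 1/5)*973 = -6674/5*973 = -6493802/5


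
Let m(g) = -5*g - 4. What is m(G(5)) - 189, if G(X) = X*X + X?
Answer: -343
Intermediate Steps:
G(X) = X + X² (G(X) = X² + X = X + X²)
m(g) = -4 - 5*g
m(G(5)) - 189 = (-4 - 25*(1 + 5)) - 189 = (-4 - 25*6) - 189 = (-4 - 5*30) - 189 = (-4 - 150) - 189 = -154 - 189 = -343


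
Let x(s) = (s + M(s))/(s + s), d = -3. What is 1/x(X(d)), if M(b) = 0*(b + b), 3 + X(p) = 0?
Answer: 2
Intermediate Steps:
X(p) = -3 (X(p) = -3 + 0 = -3)
M(b) = 0 (M(b) = 0*(2*b) = 0)
x(s) = ½ (x(s) = (s + 0)/(s + s) = s/((2*s)) = s*(1/(2*s)) = ½)
1/x(X(d)) = 1/(½) = 2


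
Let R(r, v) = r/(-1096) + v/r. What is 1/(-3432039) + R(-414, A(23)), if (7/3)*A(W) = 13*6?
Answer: 89929629689/302801936892 ≈ 0.29699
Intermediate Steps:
A(W) = 234/7 (A(W) = 3*(13*6)/7 = (3/7)*78 = 234/7)
R(r, v) = -r/1096 + v/r (R(r, v) = r*(-1/1096) + v/r = -r/1096 + v/r)
1/(-3432039) + R(-414, A(23)) = 1/(-3432039) + (-1/1096*(-414) + (234/7)/(-414)) = -1/3432039 + (207/548 + (234/7)*(-1/414)) = -1/3432039 + (207/548 - 13/161) = -1/3432039 + 26203/88228 = 89929629689/302801936892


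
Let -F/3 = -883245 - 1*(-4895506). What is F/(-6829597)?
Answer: 12036783/6829597 ≈ 1.7624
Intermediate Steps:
F = -12036783 (F = -3*(-883245 - 1*(-4895506)) = -3*(-883245 + 4895506) = -3*4012261 = -12036783)
F/(-6829597) = -12036783/(-6829597) = -12036783*(-1/6829597) = 12036783/6829597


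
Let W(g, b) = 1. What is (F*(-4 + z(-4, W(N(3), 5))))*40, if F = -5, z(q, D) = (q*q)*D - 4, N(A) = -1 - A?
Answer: -1600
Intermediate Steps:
z(q, D) = -4 + D*q² (z(q, D) = q²*D - 4 = D*q² - 4 = -4 + D*q²)
(F*(-4 + z(-4, W(N(3), 5))))*40 = -5*(-4 + (-4 + 1*(-4)²))*40 = -5*(-4 + (-4 + 1*16))*40 = -5*(-4 + (-4 + 16))*40 = -5*(-4 + 12)*40 = -5*8*40 = -40*40 = -1600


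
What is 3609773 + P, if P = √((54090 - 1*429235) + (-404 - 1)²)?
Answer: 3609773 + 4*I*√13195 ≈ 3.6098e+6 + 459.48*I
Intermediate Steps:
P = 4*I*√13195 (P = √((54090 - 429235) + (-405)²) = √(-375145 + 164025) = √(-211120) = 4*I*√13195 ≈ 459.48*I)
3609773 + P = 3609773 + 4*I*√13195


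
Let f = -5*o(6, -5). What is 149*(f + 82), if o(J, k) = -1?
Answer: 12963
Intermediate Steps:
f = 5 (f = -5*(-1) = 5)
149*(f + 82) = 149*(5 + 82) = 149*87 = 12963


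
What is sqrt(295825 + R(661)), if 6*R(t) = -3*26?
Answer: 18*sqrt(913) ≈ 543.89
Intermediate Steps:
R(t) = -13 (R(t) = (-3*26)/6 = (1/6)*(-78) = -13)
sqrt(295825 + R(661)) = sqrt(295825 - 13) = sqrt(295812) = 18*sqrt(913)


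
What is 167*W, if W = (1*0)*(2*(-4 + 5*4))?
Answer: 0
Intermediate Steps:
W = 0 (W = 0*(2*(-4 + 20)) = 0*(2*16) = 0*32 = 0)
167*W = 167*0 = 0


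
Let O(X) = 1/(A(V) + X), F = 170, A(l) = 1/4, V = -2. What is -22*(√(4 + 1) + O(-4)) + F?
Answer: 2638/15 - 22*√5 ≈ 126.67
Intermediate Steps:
A(l) = ¼
O(X) = 1/(¼ + X)
-22*(√(4 + 1) + O(-4)) + F = -22*(√(4 + 1) + 4/(1 + 4*(-4))) + 170 = -22*(√5 + 4/(1 - 16)) + 170 = -22*(√5 + 4/(-15)) + 170 = -22*(√5 + 4*(-1/15)) + 170 = -22*(√5 - 4/15) + 170 = -22*(-4/15 + √5) + 170 = (88/15 - 22*√5) + 170 = 2638/15 - 22*√5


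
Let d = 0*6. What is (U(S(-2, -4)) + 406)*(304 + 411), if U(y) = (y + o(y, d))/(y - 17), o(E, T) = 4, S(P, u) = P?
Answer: 5514080/19 ≈ 2.9021e+5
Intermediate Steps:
d = 0
U(y) = (4 + y)/(-17 + y) (U(y) = (y + 4)/(y - 17) = (4 + y)/(-17 + y))
(U(S(-2, -4)) + 406)*(304 + 411) = ((4 - 2)/(-17 - 2) + 406)*(304 + 411) = (2/(-19) + 406)*715 = (-1/19*2 + 406)*715 = (-2/19 + 406)*715 = (7712/19)*715 = 5514080/19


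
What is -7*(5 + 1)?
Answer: -42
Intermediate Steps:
-7*(5 + 1) = -7*6 = -42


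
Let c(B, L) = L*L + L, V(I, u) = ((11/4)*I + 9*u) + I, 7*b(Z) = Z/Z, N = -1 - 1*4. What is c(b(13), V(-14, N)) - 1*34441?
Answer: -100129/4 ≈ -25032.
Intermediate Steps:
N = -5 (N = -1 - 4 = -5)
b(Z) = ⅐ (b(Z) = (Z/Z)/7 = (⅐)*1 = ⅐)
V(I, u) = 9*u + 15*I/4 (V(I, u) = ((11*(¼))*I + 9*u) + I = (11*I/4 + 9*u) + I = (9*u + 11*I/4) + I = 9*u + 15*I/4)
c(B, L) = L + L² (c(B, L) = L² + L = L + L²)
c(b(13), V(-14, N)) - 1*34441 = (9*(-5) + (15/4)*(-14))*(1 + (9*(-5) + (15/4)*(-14))) - 1*34441 = (-45 - 105/2)*(1 + (-45 - 105/2)) - 34441 = -195*(1 - 195/2)/2 - 34441 = -195/2*(-193/2) - 34441 = 37635/4 - 34441 = -100129/4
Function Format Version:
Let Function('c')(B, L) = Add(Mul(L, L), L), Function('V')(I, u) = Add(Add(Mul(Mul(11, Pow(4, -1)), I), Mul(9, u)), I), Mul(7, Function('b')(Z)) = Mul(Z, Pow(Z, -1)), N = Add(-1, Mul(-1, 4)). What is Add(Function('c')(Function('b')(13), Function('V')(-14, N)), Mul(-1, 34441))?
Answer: Rational(-100129, 4) ≈ -25032.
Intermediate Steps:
N = -5 (N = Add(-1, -4) = -5)
Function('b')(Z) = Rational(1, 7) (Function('b')(Z) = Mul(Rational(1, 7), Mul(Z, Pow(Z, -1))) = Mul(Rational(1, 7), 1) = Rational(1, 7))
Function('V')(I, u) = Add(Mul(9, u), Mul(Rational(15, 4), I)) (Function('V')(I, u) = Add(Add(Mul(Mul(11, Rational(1, 4)), I), Mul(9, u)), I) = Add(Add(Mul(Rational(11, 4), I), Mul(9, u)), I) = Add(Add(Mul(9, u), Mul(Rational(11, 4), I)), I) = Add(Mul(9, u), Mul(Rational(15, 4), I)))
Function('c')(B, L) = Add(L, Pow(L, 2)) (Function('c')(B, L) = Add(Pow(L, 2), L) = Add(L, Pow(L, 2)))
Add(Function('c')(Function('b')(13), Function('V')(-14, N)), Mul(-1, 34441)) = Add(Mul(Add(Mul(9, -5), Mul(Rational(15, 4), -14)), Add(1, Add(Mul(9, -5), Mul(Rational(15, 4), -14)))), Mul(-1, 34441)) = Add(Mul(Add(-45, Rational(-105, 2)), Add(1, Add(-45, Rational(-105, 2)))), -34441) = Add(Mul(Rational(-195, 2), Add(1, Rational(-195, 2))), -34441) = Add(Mul(Rational(-195, 2), Rational(-193, 2)), -34441) = Add(Rational(37635, 4), -34441) = Rational(-100129, 4)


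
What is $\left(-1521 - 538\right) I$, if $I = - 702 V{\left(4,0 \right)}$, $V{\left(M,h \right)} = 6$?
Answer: $8672508$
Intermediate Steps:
$I = -4212$ ($I = \left(-702\right) 6 = -4212$)
$\left(-1521 - 538\right) I = \left(-1521 - 538\right) \left(-4212\right) = \left(-2059\right) \left(-4212\right) = 8672508$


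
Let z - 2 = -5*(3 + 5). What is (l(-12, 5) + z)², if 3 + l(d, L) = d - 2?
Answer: 3025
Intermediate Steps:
l(d, L) = -5 + d (l(d, L) = -3 + (d - 2) = -3 + (-2 + d) = -5 + d)
z = -38 (z = 2 - 5*(3 + 5) = 2 - 5*8 = 2 - 40 = -38)
(l(-12, 5) + z)² = ((-5 - 12) - 38)² = (-17 - 38)² = (-55)² = 3025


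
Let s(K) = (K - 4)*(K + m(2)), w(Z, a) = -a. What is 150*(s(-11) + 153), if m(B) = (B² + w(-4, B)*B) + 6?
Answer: 34200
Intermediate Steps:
m(B) = 6 (m(B) = (B² + (-B)*B) + 6 = (B² - B²) + 6 = 0 + 6 = 6)
s(K) = (-4 + K)*(6 + K) (s(K) = (K - 4)*(K + 6) = (-4 + K)*(6 + K))
150*(s(-11) + 153) = 150*((-24 + (-11)² + 2*(-11)) + 153) = 150*((-24 + 121 - 22) + 153) = 150*(75 + 153) = 150*228 = 34200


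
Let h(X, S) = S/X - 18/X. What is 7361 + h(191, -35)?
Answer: 1405898/191 ≈ 7360.7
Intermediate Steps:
h(X, S) = -18/X + S/X
7361 + h(191, -35) = 7361 + (-18 - 35)/191 = 7361 + (1/191)*(-53) = 7361 - 53/191 = 1405898/191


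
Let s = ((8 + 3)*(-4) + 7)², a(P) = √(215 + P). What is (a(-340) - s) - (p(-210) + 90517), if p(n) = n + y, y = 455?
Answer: -92131 + 5*I*√5 ≈ -92131.0 + 11.18*I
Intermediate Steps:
p(n) = 455 + n (p(n) = n + 455 = 455 + n)
s = 1369 (s = (11*(-4) + 7)² = (-44 + 7)² = (-37)² = 1369)
(a(-340) - s) - (p(-210) + 90517) = (√(215 - 340) - 1*1369) - ((455 - 210) + 90517) = (√(-125) - 1369) - (245 + 90517) = (5*I*√5 - 1369) - 1*90762 = (-1369 + 5*I*√5) - 90762 = -92131 + 5*I*√5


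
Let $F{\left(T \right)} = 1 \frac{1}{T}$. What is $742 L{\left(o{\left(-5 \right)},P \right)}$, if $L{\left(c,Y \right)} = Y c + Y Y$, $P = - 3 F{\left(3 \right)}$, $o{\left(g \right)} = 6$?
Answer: $-3710$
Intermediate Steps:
$F{\left(T \right)} = \frac{1}{T}$
$P = -1$ ($P = - \frac{3}{3} = \left(-3\right) \frac{1}{3} = -1$)
$L{\left(c,Y \right)} = Y^{2} + Y c$ ($L{\left(c,Y \right)} = Y c + Y^{2} = Y^{2} + Y c$)
$742 L{\left(o{\left(-5 \right)},P \right)} = 742 \left(- (-1 + 6)\right) = 742 \left(\left(-1\right) 5\right) = 742 \left(-5\right) = -3710$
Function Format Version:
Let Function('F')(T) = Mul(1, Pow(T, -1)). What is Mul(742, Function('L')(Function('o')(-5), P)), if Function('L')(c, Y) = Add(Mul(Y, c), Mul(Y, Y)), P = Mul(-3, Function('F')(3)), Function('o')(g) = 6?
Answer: -3710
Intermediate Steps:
Function('F')(T) = Pow(T, -1)
P = -1 (P = Mul(-3, Pow(3, -1)) = Mul(-3, Rational(1, 3)) = -1)
Function('L')(c, Y) = Add(Pow(Y, 2), Mul(Y, c)) (Function('L')(c, Y) = Add(Mul(Y, c), Pow(Y, 2)) = Add(Pow(Y, 2), Mul(Y, c)))
Mul(742, Function('L')(Function('o')(-5), P)) = Mul(742, Mul(-1, Add(-1, 6))) = Mul(742, Mul(-1, 5)) = Mul(742, -5) = -3710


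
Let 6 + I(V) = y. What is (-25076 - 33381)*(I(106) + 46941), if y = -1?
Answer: -2743620838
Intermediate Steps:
I(V) = -7 (I(V) = -6 - 1 = -7)
(-25076 - 33381)*(I(106) + 46941) = (-25076 - 33381)*(-7 + 46941) = -58457*46934 = -2743620838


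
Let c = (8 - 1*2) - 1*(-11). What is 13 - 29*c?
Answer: -480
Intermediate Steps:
c = 17 (c = (8 - 2) + 11 = 6 + 11 = 17)
13 - 29*c = 13 - 29*17 = 13 - 493 = -480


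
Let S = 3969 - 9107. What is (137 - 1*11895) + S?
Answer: -16896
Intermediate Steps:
S = -5138
(137 - 1*11895) + S = (137 - 1*11895) - 5138 = (137 - 11895) - 5138 = -11758 - 5138 = -16896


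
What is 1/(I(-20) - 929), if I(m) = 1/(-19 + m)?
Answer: -39/36232 ≈ -0.0010764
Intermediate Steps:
1/(I(-20) - 929) = 1/(1/(-19 - 20) - 929) = 1/(1/(-39) - 929) = 1/(-1/39 - 929) = 1/(-36232/39) = -39/36232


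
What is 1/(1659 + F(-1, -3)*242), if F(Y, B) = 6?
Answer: 1/3111 ≈ 0.00032144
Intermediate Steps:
1/(1659 + F(-1, -3)*242) = 1/(1659 + 6*242) = 1/(1659 + 1452) = 1/3111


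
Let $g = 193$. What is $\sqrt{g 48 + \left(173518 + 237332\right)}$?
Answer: $\sqrt{420114} \approx 648.16$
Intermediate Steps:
$\sqrt{g 48 + \left(173518 + 237332\right)} = \sqrt{193 \cdot 48 + \left(173518 + 237332\right)} = \sqrt{9264 + 410850} = \sqrt{420114}$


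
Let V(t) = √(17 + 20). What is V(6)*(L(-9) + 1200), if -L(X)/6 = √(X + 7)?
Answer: 6*√37*(200 - I*√2) ≈ 7299.3 - 51.614*I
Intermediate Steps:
L(X) = -6*√(7 + X) (L(X) = -6*√(X + 7) = -6*√(7 + X))
V(t) = √37
V(6)*(L(-9) + 1200) = √37*(-6*√(7 - 9) + 1200) = √37*(-6*I*√2 + 1200) = √37*(1200 - 6*I*√2)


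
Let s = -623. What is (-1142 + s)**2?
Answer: 3115225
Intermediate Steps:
(-1142 + s)**2 = (-1142 - 623)**2 = (-1765)**2 = 3115225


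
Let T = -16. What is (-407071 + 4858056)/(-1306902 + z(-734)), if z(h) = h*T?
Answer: -4450985/1295158 ≈ -3.4366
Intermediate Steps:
z(h) = -16*h (z(h) = h*(-16) = -16*h)
(-407071 + 4858056)/(-1306902 + z(-734)) = (-407071 + 4858056)/(-1306902 - 16*(-734)) = 4450985/(-1306902 + 11744) = 4450985/(-1295158) = 4450985*(-1/1295158) = -4450985/1295158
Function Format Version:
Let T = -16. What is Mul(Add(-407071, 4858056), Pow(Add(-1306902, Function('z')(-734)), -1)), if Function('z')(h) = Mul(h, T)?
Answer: Rational(-4450985, 1295158) ≈ -3.4366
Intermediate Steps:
Function('z')(h) = Mul(-16, h) (Function('z')(h) = Mul(h, -16) = Mul(-16, h))
Mul(Add(-407071, 4858056), Pow(Add(-1306902, Function('z')(-734)), -1)) = Mul(Add(-407071, 4858056), Pow(Add(-1306902, Mul(-16, -734)), -1)) = Mul(4450985, Pow(Add(-1306902, 11744), -1)) = Mul(4450985, Pow(-1295158, -1)) = Mul(4450985, Rational(-1, 1295158)) = Rational(-4450985, 1295158)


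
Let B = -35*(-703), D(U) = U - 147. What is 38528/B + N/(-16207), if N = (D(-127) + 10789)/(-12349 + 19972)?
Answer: 11929122967/7618667595 ≈ 1.5658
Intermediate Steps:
D(U) = -147 + U
B = 24605
N = 3505/2541 (N = ((-147 - 127) + 10789)/(-12349 + 19972) = (-274 + 10789)/7623 = 10515*(1/7623) = 3505/2541 ≈ 1.3794)
38528/B + N/(-16207) = 38528/24605 + (3505/2541)/(-16207) = 38528*(1/24605) + (3505/2541)*(-1/16207) = 5504/3515 - 3505/41181987 = 11929122967/7618667595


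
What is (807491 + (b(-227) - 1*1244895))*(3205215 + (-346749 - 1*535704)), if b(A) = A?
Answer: -1016512656822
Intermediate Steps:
(807491 + (b(-227) - 1*1244895))*(3205215 + (-346749 - 1*535704)) = (807491 + (-227 - 1*1244895))*(3205215 + (-346749 - 1*535704)) = (807491 + (-227 - 1244895))*(3205215 + (-346749 - 535704)) = (807491 - 1245122)*(3205215 - 882453) = -437631*2322762 = -1016512656822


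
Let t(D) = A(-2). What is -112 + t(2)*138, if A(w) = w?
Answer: -388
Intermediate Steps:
t(D) = -2
-112 + t(2)*138 = -112 - 2*138 = -112 - 276 = -388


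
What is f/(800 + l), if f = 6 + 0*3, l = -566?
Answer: 1/39 ≈ 0.025641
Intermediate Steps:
f = 6 (f = 6 + 0 = 6)
f/(800 + l) = 6/(800 - 566) = 6/234 = (1/234)*6 = 1/39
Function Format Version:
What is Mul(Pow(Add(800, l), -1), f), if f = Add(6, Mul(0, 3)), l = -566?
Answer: Rational(1, 39) ≈ 0.025641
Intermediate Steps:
f = 6 (f = Add(6, 0) = 6)
Mul(Pow(Add(800, l), -1), f) = Mul(Pow(Add(800, -566), -1), 6) = Mul(Pow(234, -1), 6) = Mul(Rational(1, 234), 6) = Rational(1, 39)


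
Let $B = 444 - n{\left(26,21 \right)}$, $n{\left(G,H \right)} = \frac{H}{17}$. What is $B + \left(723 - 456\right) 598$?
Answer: $\frac{2721849}{17} \approx 1.6011 \cdot 10^{5}$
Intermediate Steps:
$n{\left(G,H \right)} = \frac{H}{17}$ ($n{\left(G,H \right)} = H \frac{1}{17} = \frac{H}{17}$)
$B = \frac{7527}{17}$ ($B = 444 - \frac{1}{17} \cdot 21 = 444 - \frac{21}{17} = \frac{7527}{17} \approx 442.76$)
$B + \left(723 - 456\right) 598 = \frac{7527}{17} + \left(723 - 456\right) 598 = \frac{7527}{17} + 267 \cdot 598 = \frac{7527}{17} + 159666 = \frac{2721849}{17}$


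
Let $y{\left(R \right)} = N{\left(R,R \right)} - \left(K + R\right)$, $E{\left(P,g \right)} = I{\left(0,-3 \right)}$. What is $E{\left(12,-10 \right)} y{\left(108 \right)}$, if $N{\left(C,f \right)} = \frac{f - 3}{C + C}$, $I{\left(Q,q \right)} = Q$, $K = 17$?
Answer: $0$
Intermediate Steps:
$E{\left(P,g \right)} = 0$
$N{\left(C,f \right)} = \frac{-3 + f}{2 C}$
$y{\left(R \right)} = -17 - R + \frac{-3 + R}{2 R}$ ($y{\left(R \right)} = \frac{-3 + R}{2 R} - \left(17 + R\right) = -17 - R + \frac{-3 + R}{2 R}$)
$E{\left(12,-10 \right)} y{\left(108 \right)} = 0 \left(- \frac{33}{2} - 108 - \frac{3}{2 \cdot 108}\right) = 0 \left(- \frac{33}{2} - 108 - \frac{1}{72}\right) = 0 \left(- \frac{8965}{72}\right) = 0$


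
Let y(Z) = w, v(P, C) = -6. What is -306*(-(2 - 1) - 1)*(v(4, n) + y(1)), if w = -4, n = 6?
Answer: -6120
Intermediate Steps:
y(Z) = -4
-306*(-(2 - 1) - 1)*(v(4, n) + y(1)) = -306*(-(2 - 1) - 1)*(-6 - 4) = -306*(-1*1 - 1)*(-10) = -306*(-1 - 1)*(-10) = -(-612)*(-10) = -306*20 = -6120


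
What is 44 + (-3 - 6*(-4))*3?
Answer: 107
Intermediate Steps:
44 + (-3 - 6*(-4))*3 = 44 + (-3 + 24)*3 = 44 + 21*3 = 44 + 63 = 107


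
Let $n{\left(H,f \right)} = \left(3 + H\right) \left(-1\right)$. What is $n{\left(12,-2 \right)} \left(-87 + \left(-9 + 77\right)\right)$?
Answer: $285$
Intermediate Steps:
$n{\left(H,f \right)} = -3 - H$
$n{\left(12,-2 \right)} \left(-87 + \left(-9 + 77\right)\right) = \left(-3 - 12\right) \left(-87 + \left(-9 + 77\right)\right) = \left(-3 - 12\right) \left(-87 + 68\right) = \left(-15\right) \left(-19\right) = 285$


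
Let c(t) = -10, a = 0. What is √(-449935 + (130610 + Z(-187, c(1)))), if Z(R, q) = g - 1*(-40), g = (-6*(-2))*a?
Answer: I*√319285 ≈ 565.05*I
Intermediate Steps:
g = 0 (g = -6*(-2)*0 = 12*0 = 0)
Z(R, q) = 40 (Z(R, q) = 0 - 1*(-40) = 0 + 40 = 40)
√(-449935 + (130610 + Z(-187, c(1)))) = √(-449935 + (130610 + 40)) = √(-449935 + 130650) = √(-319285) = I*√319285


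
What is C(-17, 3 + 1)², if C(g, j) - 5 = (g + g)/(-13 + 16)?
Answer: 361/9 ≈ 40.111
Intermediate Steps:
C(g, j) = 5 + 2*g/3 (C(g, j) = 5 + (g + g)/(-13 + 16) = 5 + (2*g)/3 = 5 + (2*g)*(⅓) = 5 + 2*g/3)
C(-17, 3 + 1)² = (5 + (⅔)*(-17))² = (5 - 34/3)² = (-19/3)² = 361/9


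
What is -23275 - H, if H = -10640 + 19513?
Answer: -32148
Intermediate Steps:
H = 8873
-23275 - H = -23275 - 1*8873 = -23275 - 8873 = -32148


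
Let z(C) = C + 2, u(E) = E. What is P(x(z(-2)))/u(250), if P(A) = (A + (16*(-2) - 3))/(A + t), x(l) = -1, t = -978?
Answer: 18/122375 ≈ 0.00014709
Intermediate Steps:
z(C) = 2 + C
P(A) = (-35 + A)/(-978 + A) (P(A) = (A + (16*(-2) - 3))/(A - 978) = (A + (-32 - 3))/(-978 + A) = (A - 35)/(-978 + A) = (-35 + A)/(-978 + A))
P(x(z(-2)))/u(250) = ((-35 - 1)/(-978 - 1))/250 = (-36/(-979))*(1/250) = -1/979*(-36)*(1/250) = (36/979)*(1/250) = 18/122375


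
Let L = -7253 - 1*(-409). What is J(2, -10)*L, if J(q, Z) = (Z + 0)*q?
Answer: 136880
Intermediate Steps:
J(q, Z) = Z*q
L = -6844 (L = -7253 + 409 = -6844)
J(2, -10)*L = -10*2*(-6844) = -20*(-6844) = 136880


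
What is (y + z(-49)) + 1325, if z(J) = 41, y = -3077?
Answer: -1711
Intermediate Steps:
(y + z(-49)) + 1325 = (-3077 + 41) + 1325 = -3036 + 1325 = -1711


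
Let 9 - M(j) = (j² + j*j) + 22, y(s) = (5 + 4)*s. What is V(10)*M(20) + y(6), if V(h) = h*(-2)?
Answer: 16314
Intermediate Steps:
V(h) = -2*h
y(s) = 9*s
M(j) = -13 - 2*j² (M(j) = 9 - ((j² + j*j) + 22) = 9 - ((j² + j²) + 22) = 9 - (2*j² + 22) = 9 - (22 + 2*j²) = 9 + (-22 - 2*j²) = -13 - 2*j²)
V(10)*M(20) + y(6) = (-2*10)*(-13 - 2*20²) + 9*6 = -20*(-13 - 2*400) + 54 = -20*(-13 - 800) + 54 = -20*(-813) + 54 = 16260 + 54 = 16314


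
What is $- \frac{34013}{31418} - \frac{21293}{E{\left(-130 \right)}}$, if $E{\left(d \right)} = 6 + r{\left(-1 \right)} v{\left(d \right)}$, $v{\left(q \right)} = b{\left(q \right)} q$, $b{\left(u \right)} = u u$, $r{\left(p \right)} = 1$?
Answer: $- \frac{18514343362}{17256289373} \approx -1.0729$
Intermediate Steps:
$b{\left(u \right)} = u^{2}$
$v{\left(q \right)} = q^{3}$ ($v{\left(q \right)} = q^{2} q = q^{3}$)
$E{\left(d \right)} = 6 + d^{3}$ ($E{\left(d \right)} = 6 + 1 d^{3} = 6 + d^{3}$)
$- \frac{34013}{31418} - \frac{21293}{E{\left(-130 \right)}} = - \frac{34013}{31418} - \frac{21293}{6 + \left(-130\right)^{3}} = \left(-34013\right) \frac{1}{31418} - \frac{21293}{6 - 2197000} = - \frac{34013}{31418} - \frac{21293}{-2196994} = - \frac{34013}{31418} - - \frac{21293}{2196994} = - \frac{34013}{31418} + \frac{21293}{2196994} = - \frac{18514343362}{17256289373}$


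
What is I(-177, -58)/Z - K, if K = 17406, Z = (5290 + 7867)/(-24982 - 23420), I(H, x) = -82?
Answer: -225041778/13157 ≈ -17104.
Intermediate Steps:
Z = -13157/48402 (Z = 13157/(-48402) = 13157*(-1/48402) = -13157/48402 ≈ -0.27183)
I(-177, -58)/Z - K = -82/(-13157/48402) - 1*17406 = -82*(-48402/13157) - 17406 = 3968964/13157 - 17406 = -225041778/13157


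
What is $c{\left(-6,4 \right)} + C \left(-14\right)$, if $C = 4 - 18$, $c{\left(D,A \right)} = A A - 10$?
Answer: $202$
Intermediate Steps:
$c{\left(D,A \right)} = -10 + A^{2}$ ($c{\left(D,A \right)} = A^{2} - 10 = -10 + A^{2}$)
$C = -14$
$c{\left(-6,4 \right)} + C \left(-14\right) = \left(-10 + 4^{2}\right) - -196 = \left(-10 + 16\right) + 196 = 6 + 196 = 202$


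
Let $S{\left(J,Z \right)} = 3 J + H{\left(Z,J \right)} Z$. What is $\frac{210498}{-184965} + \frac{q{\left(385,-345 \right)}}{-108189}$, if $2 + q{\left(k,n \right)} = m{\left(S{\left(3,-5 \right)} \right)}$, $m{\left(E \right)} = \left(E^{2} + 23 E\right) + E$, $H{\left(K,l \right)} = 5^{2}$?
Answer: $- \frac{8249048224}{6670392795} \approx -1.2367$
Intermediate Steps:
$H{\left(K,l \right)} = 25$
$S{\left(J,Z \right)} = 3 J + 25 Z$
$m{\left(E \right)} = E^{2} + 24 E$
$q{\left(k,n \right)} = 10670$ ($q{\left(k,n \right)} = -2 + \left(3 \cdot 3 + 25 \left(-5\right)\right) \left(24 + \left(3 \cdot 3 + 25 \left(-5\right)\right)\right) = -2 + \left(9 - 125\right) \left(24 + \left(9 - 125\right)\right) = -2 - 116 \left(24 - 116\right) = -2 - -10672 = -2 + 10672 = 10670$)
$\frac{210498}{-184965} + \frac{q{\left(385,-345 \right)}}{-108189} = \frac{210498}{-184965} + \frac{10670}{-108189} = 210498 \left(- \frac{1}{184965}\right) + 10670 \left(- \frac{1}{108189}\right) = - \frac{70166}{61655} - \frac{10670}{108189} = - \frac{8249048224}{6670392795}$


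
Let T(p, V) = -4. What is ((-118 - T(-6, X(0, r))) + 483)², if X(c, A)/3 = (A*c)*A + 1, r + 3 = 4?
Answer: 136161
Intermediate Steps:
r = 1 (r = -3 + 4 = 1)
X(c, A) = 3 + 3*c*A² (X(c, A) = 3*((A*c)*A + 1) = 3*(c*A² + 1) = 3*(1 + c*A²) = 3 + 3*c*A²)
((-118 - T(-6, X(0, r))) + 483)² = ((-118 - 1*(-4)) + 483)² = ((-118 + 4) + 483)² = (-114 + 483)² = 369² = 136161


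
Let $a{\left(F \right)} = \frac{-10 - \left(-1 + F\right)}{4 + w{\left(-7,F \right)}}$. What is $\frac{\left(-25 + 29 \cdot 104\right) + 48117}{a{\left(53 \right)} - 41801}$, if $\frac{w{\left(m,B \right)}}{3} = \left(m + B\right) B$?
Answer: $- \frac{93502086}{76474945} \approx -1.2227$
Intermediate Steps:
$w{\left(m,B \right)} = 3 B \left(B + m\right)$ ($w{\left(m,B \right)} = 3 \left(m + B\right) B = 3 \left(B + m\right) B = 3 B \left(B + m\right)$)
$a{\left(F \right)} = \frac{-9 - F}{4 + 3 F \left(-7 + F\right)}$ ($a{\left(F \right)} = \frac{-10 - \left(-1 + F\right)}{4 + 3 F \left(F - 7\right)} = \frac{-9 - F}{4 + 3 F \left(-7 + F\right)}$)
$\frac{\left(-25 + 29 \cdot 104\right) + 48117}{a{\left(53 \right)} - 41801} = \frac{\left(-25 + 29 \cdot 104\right) + 48117}{\frac{-9 - 53}{4 + 3 \cdot 53 \left(-7 + 53\right)} - 41801} = \frac{\left(-25 + 3016\right) + 48117}{\frac{-9 - 53}{4 + 3 \cdot 53 \cdot 46} - 41801} = \frac{2991 + 48117}{\frac{1}{4 + 7314} \left(-62\right) - 41801} = \frac{51108}{\frac{1}{7318} \left(-62\right) - 41801} = \frac{51108}{- \frac{31}{3659} - 41801} = \frac{51108}{- \frac{152949890}{3659}} = 51108 \left(- \frac{3659}{152949890}\right) = - \frac{93502086}{76474945}$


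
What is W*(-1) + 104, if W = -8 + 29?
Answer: 83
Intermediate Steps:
W = 21
W*(-1) + 104 = 21*(-1) + 104 = -21 + 104 = 83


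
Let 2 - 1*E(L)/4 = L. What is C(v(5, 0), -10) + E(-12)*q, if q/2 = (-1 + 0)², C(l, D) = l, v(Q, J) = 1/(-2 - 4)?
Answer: 671/6 ≈ 111.83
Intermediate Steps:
v(Q, J) = -⅙ (v(Q, J) = 1/(-6) = -⅙)
E(L) = 8 - 4*L
q = 2 (q = 2*(-1 + 0)² = 2*(-1)² = 2*1 = 2)
C(v(5, 0), -10) + E(-12)*q = -⅙ + (8 - 4*(-12))*2 = -⅙ + (8 + 48)*2 = -⅙ + 56*2 = -⅙ + 112 = 671/6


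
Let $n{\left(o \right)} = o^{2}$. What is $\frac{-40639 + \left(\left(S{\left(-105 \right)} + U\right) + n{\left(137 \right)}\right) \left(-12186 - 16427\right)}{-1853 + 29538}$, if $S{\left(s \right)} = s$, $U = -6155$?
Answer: $- \frac{357960656}{27685} \approx -12930.0$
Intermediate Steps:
$\frac{-40639 + \left(\left(S{\left(-105 \right)} + U\right) + n{\left(137 \right)}\right) \left(-12186 - 16427\right)}{-1853 + 29538} = \frac{-40639 + \left(\left(-105 - 6155\right) + 137^{2}\right) \left(-12186 - 16427\right)}{-1853 + 29538} = \frac{-40639 + \left(-6260 + 18769\right) \left(-28613\right)}{27685} = \left(-40639 + 12509 \left(-28613\right)\right) \frac{1}{27685} = \left(-40639 - 357920017\right) \frac{1}{27685} = \left(-357960656\right) \frac{1}{27685} = - \frac{357960656}{27685}$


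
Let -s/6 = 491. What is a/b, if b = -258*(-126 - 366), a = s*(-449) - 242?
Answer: 165314/15867 ≈ 10.419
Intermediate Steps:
s = -2946 (s = -6*491 = -2946)
a = 1322512 (a = -2946*(-449) - 242 = 1322754 - 242 = 1322512)
b = 126936 (b = -258*(-492) = 126936)
a/b = 1322512/126936 = 1322512*(1/126936) = 165314/15867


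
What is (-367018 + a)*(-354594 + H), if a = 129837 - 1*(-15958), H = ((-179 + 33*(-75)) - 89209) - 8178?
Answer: 100575718605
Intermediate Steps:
H = -100041 (H = ((-179 - 2475) - 89209) - 8178 = (-2654 - 89209) - 8178 = -91863 - 8178 = -100041)
a = 145795 (a = 129837 + 15958 = 145795)
(-367018 + a)*(-354594 + H) = (-367018 + 145795)*(-354594 - 100041) = -221223*(-454635) = 100575718605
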